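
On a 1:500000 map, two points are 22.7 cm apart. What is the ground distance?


ground = 22.7 cm * 500000 / 100 = 113500.0 m = 113.5 km

113.5 km


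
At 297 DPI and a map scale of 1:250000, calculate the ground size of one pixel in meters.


pixel_cm = 2.54 / 297 ≈ 0.008552 cm
ground = pixel_cm * 250000 / 100 = 2.54 * 250000 / (297 * 100) = 635000 / 29700 ≈ 21.38 m

21.38 m


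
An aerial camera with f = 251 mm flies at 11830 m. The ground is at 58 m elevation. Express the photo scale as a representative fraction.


scale = f / (H - h) = 251 mm / 11772 m = 251 / 11772000 = 1:46900

1:46900


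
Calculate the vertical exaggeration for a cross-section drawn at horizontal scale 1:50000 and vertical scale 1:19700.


VE = horizontal_scale / vertical_scale = 50000 / 19700 ≈ 2.5

2.5x


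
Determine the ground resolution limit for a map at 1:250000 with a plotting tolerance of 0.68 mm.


ground = 0.68 mm * 250000 / 1000 = 170.0 m

170.0 m


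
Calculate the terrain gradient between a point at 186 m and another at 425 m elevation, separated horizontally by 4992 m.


gradient = (425 - 186) / 4992 = 239 / 4992 = 0.0479

0.0479


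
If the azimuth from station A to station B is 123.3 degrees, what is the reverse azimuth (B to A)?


back azimuth = (123.3 + 180) mod 360 = 303.3 degrees

303.3 degrees


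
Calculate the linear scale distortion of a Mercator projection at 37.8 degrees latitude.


SF = 1 / cos(37.8) = 1 / 0.790155 = 1.266

1.266


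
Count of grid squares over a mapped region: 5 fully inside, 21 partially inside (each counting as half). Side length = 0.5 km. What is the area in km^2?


effective squares = 5 + 21 * 0.5 = 15.5
area = 15.5 * 0.25 = 3.875 km^2

3.875 km^2


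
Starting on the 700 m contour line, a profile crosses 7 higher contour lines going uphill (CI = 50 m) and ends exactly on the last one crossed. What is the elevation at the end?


elevation = 700 + 7 * 50 = 1050 m

1050 m


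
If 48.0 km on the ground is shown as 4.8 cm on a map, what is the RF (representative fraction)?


ground = 48.0 km = 4800000 cm; RF denominator = ground / map = 4800000 / 4.8 = 1000000; RF = 1:1000000

1:1000000


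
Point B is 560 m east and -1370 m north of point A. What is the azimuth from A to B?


az = atan2(560, -1370) = 157.8 deg
adjusted to 0-360: 157.8 degrees

157.8 degrees


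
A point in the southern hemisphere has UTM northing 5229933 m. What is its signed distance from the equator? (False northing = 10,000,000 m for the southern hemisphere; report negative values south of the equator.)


For southern: actual = 5229933 - 10000000 = -4770067 m

-4770067 m


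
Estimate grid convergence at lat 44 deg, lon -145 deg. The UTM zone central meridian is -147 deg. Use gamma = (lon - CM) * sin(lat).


gamma = (-145 - -147) * sin(44) = 2 * 0.694658 = 1.389 degrees

1.389 degrees


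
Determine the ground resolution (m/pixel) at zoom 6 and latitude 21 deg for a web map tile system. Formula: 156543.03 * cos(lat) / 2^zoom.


res = 156543.03 * cos(21) / 2^6 = 156543.03 * 0.93358043 / 64 = 2283.52 m/pixel

2283.52 m/pixel


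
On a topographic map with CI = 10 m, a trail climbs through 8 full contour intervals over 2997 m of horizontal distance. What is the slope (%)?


elevation change = 8 * 10 = 80 m
slope = 80 / 2997 * 100 = 2.7%

2.7%


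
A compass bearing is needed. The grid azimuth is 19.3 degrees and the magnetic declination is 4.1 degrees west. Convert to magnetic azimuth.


magnetic azimuth = grid azimuth - declination (east +ve)
mag_az = 19.3 - -4.1 = 23.4 degrees

23.4 degrees


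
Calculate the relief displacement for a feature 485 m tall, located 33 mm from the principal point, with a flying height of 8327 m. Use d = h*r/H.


d = h * r / H = 485 * 33 / 8327 = 1.92 mm

1.92 mm


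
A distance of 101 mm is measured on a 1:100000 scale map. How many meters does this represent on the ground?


ground = 101 mm * 100000 / 1000 = 10100.0 m

10100.0 m


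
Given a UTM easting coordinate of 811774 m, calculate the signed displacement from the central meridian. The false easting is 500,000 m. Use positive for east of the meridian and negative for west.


displacement = 811774 - 500000 = 311774 m

311774 m


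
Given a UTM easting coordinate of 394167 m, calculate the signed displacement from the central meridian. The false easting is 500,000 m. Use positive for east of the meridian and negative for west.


displacement = 394167 - 500000 = -105833 m

-105833 m


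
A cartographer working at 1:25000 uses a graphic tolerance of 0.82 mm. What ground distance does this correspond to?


ground = 0.82 mm * 25000 / 1000 = 20.5 m

20.5 m


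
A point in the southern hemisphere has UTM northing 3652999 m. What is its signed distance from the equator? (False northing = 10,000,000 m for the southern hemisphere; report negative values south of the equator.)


For southern: actual = 3652999 - 10000000 = -6347001 m

-6347001 m


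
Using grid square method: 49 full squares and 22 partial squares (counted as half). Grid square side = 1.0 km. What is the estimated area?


effective squares = 49 + 22 * 0.5 = 60.0
area = 60.0 * 1.0 = 60.0 km^2

60.0 km^2


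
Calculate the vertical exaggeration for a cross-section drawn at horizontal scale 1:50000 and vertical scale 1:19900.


VE = horizontal_scale / vertical_scale = 50000 / 19900 ≈ 2.5

2.5x


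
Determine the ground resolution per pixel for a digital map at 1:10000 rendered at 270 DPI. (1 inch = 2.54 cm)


pixel_cm = 2.54 / 270 ≈ 0.009407 cm
ground = pixel_cm * 10000 / 100 = 2.54 * 10000 / (270 * 100) = 25400 / 27000 ≈ 0.94 m

0.94 m


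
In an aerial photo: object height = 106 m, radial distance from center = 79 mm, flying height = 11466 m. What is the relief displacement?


d = h * r / H = 106 * 79 / 11466 = 0.73 mm

0.73 mm


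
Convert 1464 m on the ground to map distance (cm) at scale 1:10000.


map_cm = 1464 * 100 / 10000 = 14.64 cm

14.64 cm


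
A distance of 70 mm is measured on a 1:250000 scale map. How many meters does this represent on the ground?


ground = 70 mm * 250000 / 1000 = 17500.0 m

17500.0 m


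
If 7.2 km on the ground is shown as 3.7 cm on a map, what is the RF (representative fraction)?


ground = 7.2 km = 720000 cm; RF denominator = ground / map = 720000 / 3.7 ≈ 194595; RF = 1:194595

1:194595


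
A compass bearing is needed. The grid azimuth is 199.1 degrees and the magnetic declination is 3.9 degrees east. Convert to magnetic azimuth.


magnetic azimuth = grid azimuth - declination (east +ve)
mag_az = 199.1 - 3.9 = 195.2 degrees

195.2 degrees


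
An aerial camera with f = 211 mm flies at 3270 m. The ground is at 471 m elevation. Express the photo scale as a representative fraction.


scale = f / (H - h) = 211 mm / 2799 m = 211 / 2799000 = 1:13265

1:13265


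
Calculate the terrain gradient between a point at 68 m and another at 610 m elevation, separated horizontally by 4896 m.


gradient = (610 - 68) / 4896 = 542 / 4896 = 0.1107

0.1107


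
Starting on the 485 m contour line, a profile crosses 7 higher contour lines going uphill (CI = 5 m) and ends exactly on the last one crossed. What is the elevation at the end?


elevation = 485 + 7 * 5 = 520 m

520 m


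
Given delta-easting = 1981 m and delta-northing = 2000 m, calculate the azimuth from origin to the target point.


az = atan2(1981, 2000) = 44.7 deg
adjusted to 0-360: 44.7 degrees

44.7 degrees


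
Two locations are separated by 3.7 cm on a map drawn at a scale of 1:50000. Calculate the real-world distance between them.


ground = 3.7 cm * 50000 / 100 = 1850.0 m = 1.85 km

1.85 km


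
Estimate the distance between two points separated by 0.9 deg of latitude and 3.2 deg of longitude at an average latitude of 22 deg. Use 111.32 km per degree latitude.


dlat_km = 0.9 * 111.32 = 100.188
dlon_km = 3.2 * 111.32 * cos(22) ≈ 330.285
dist = sqrt(100.188^2 + 330.285^2) ≈ 345.1 km

345.1 km


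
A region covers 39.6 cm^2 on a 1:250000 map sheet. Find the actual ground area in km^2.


ground_area = 39.6 * (250000/100)^2 = 247500000.0 m^2 = 247.5 km^2

247.5 km^2


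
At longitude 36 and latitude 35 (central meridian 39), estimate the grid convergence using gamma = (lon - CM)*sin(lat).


gamma = (36 - 39) * sin(35) = -3 * 0.573576 = -1.721 degrees

-1.721 degrees


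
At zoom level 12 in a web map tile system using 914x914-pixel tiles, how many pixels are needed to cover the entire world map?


tiles per axis = 2^12 = 4096
total tiles = 4096^2 = 16777216
pixels per axis = 4096 * 914 = 3743744
total pixels = 3743744^2 = 14015619137536

14015619137536 pixels


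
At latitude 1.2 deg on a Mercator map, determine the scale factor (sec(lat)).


SF = 1 / cos(1.2) = 1 / 0.999781 = 1.0

1.0


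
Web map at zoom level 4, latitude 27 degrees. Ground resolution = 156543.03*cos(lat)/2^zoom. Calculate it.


res = 156543.03 * cos(27) / 2^4 = 156543.03 * 0.89100652 / 16 = 8717.55 m/pixel

8717.55 m/pixel


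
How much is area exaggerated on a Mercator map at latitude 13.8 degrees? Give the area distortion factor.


area_distortion = 1/cos^2(13.8) = 1.06

1.06


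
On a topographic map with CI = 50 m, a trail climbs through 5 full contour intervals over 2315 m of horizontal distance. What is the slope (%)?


elevation change = 5 * 50 = 250 m
slope = 250 / 2315 * 100 = 10.8%

10.8%


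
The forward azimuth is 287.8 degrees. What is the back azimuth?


back azimuth = (287.8 + 180) mod 360 = 107.8 degrees

107.8 degrees


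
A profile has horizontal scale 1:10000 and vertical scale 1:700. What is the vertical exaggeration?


VE = horizontal_scale / vertical_scale = 10000 / 700 ≈ 14.3

14.3x


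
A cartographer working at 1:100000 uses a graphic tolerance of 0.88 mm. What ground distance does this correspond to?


ground = 0.88 mm * 100000 / 1000 = 88.0 m

88.0 m


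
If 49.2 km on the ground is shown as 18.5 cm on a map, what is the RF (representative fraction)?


ground = 49.2 km = 4920000 cm; RF denominator = ground / map = 4920000 / 18.5 ≈ 265946; RF = 1:265946

1:265946


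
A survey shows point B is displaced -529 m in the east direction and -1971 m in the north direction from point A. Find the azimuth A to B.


az = atan2(-529, -1971) = -165.0 deg
adjusted to 0-360: 195.0 degrees

195.0 degrees


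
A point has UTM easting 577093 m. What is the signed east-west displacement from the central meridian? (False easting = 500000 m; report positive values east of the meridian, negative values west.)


displacement = 577093 - 500000 = 77093 m

77093 m


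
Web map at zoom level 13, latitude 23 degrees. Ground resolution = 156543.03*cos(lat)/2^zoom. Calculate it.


res = 156543.03 * cos(23) / 2^13 = 156543.03 * 0.92050485 / 8192 = 17.59 m/pixel

17.59 m/pixel


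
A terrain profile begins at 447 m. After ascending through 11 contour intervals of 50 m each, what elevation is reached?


elevation = 447 + 11 * 50 = 997 m

997 m


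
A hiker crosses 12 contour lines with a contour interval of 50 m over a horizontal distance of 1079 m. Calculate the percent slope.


elevation change = 12 * 50 = 600 m
slope = 600 / 1079 * 100 = 55.6%

55.6%


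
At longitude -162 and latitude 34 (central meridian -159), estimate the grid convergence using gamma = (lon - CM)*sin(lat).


gamma = (-162 - -159) * sin(34) = -3 * 0.559193 = -1.678 degrees

-1.678 degrees


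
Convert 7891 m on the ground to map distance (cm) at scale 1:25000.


map_cm = 7891 * 100 / 25000 = 31.564 cm ≈ 31.56 cm

31.56 cm


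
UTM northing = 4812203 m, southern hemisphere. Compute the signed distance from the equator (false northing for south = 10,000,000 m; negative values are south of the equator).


For southern: actual = 4812203 - 10000000 = -5187797 m

-5187797 m


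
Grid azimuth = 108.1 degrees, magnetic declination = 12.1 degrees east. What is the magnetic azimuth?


magnetic azimuth = grid azimuth - declination (east +ve)
mag_az = 108.1 - 12.1 = 96.0 degrees

96.0 degrees


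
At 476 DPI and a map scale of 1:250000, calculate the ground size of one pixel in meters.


pixel_cm = 2.54 / 476 ≈ 0.005336 cm
ground = pixel_cm * 250000 / 100 = 2.54 * 250000 / (476 * 100) = 635000 / 47600 ≈ 13.34 m

13.34 m


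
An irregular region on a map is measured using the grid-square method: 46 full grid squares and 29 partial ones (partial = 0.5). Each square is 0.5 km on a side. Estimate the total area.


effective squares = 46 + 29 * 0.5 = 60.5
area = 60.5 * 0.25 = 15.125 km^2

15.125 km^2


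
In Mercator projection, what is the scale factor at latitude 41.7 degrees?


SF = 1 / cos(41.7) = 1 / 0.746638 = 1.339

1.339


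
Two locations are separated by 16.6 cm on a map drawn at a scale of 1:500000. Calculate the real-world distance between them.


ground = 16.6 cm * 500000 / 100 = 83000.0 m = 83.0 km

83.0 km


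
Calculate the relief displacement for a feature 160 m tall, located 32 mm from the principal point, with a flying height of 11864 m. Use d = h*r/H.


d = h * r / H = 160 * 32 / 11864 = 0.43 mm

0.43 mm


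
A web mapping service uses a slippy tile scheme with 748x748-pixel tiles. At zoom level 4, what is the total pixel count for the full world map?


tiles per axis = 2^4 = 16
total tiles = 16^2 = 256
pixels per axis = 16 * 748 = 11968
total pixels = 11968^2 = 143233024

143233024 pixels


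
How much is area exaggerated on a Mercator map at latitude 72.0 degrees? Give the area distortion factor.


area_distortion = 1/cos^2(72.0) = 10.472

10.472


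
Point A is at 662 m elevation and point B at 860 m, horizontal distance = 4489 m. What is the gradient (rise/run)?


gradient = (860 - 662) / 4489 = 198 / 4489 = 0.0441

0.0441


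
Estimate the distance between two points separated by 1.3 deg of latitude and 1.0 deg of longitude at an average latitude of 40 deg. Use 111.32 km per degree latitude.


dlat_km = 1.3 * 111.32 = 144.716
dlon_km = 1.0 * 111.32 * cos(40) ≈ 85.276
dist = sqrt(144.716^2 + 85.276^2) ≈ 168.0 km

168.0 km


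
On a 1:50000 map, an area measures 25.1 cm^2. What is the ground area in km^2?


ground_area = 25.1 * (50000/100)^2 = 6275000.0 m^2 = 6.275 km^2

6.275 km^2


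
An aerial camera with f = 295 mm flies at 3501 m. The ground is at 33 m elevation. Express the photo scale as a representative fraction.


scale = f / (H - h) = 295 mm / 3468 m = 295 / 3468000 = 1:11756

1:11756


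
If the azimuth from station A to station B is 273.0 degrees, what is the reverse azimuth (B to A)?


back azimuth = (273.0 + 180) mod 360 = 93.0 degrees

93.0 degrees


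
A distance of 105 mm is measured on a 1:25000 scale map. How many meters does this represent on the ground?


ground = 105 mm * 25000 / 1000 = 2625.0 m

2625.0 m


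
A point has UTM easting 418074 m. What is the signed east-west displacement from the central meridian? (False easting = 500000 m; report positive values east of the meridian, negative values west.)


displacement = 418074 - 500000 = -81926 m

-81926 m


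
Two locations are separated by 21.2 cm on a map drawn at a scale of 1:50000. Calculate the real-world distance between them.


ground = 21.2 cm * 50000 / 100 = 10600.0 m = 10.6 km

10.6 km


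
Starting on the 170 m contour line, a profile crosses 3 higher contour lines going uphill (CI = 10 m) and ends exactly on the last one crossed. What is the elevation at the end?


elevation = 170 + 3 * 10 = 200 m

200 m


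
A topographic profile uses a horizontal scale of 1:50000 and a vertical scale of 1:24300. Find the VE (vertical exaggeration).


VE = horizontal_scale / vertical_scale = 50000 / 24300 ≈ 2.1

2.1x


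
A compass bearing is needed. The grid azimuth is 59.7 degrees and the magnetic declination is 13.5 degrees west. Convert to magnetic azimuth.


magnetic azimuth = grid azimuth - declination (east +ve)
mag_az = 59.7 - -13.5 = 73.2 degrees

73.2 degrees


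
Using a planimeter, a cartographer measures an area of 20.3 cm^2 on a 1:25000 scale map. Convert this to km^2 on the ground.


ground_area = 20.3 * (25000/100)^2 = 1268750.0 m^2 = 1.26875 km^2 ≈ 1.269 km^2

1.269 km^2


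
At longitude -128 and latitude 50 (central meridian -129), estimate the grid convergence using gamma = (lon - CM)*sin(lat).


gamma = (-128 - -129) * sin(50) = 1 * 0.766044 = 0.766 degrees

0.766 degrees


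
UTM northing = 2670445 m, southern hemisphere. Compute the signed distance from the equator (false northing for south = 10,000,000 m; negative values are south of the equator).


For southern: actual = 2670445 - 10000000 = -7329555 m

-7329555 m


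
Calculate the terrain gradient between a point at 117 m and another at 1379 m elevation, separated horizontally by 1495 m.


gradient = (1379 - 117) / 1495 = 1262 / 1495 = 0.8441

0.8441


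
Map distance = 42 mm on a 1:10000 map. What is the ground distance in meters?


ground = 42 mm * 10000 / 1000 = 420.0 m

420.0 m


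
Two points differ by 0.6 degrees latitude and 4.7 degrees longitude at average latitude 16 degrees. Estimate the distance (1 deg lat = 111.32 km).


dlat_km = 0.6 * 111.32 = 66.792
dlon_km = 4.7 * 111.32 * cos(16) ≈ 502.936
dist = sqrt(66.792^2 + 502.936^2) ≈ 507.4 km

507.4 km


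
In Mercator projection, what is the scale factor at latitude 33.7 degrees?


SF = 1 / cos(33.7) = 1 / 0.831954 = 1.202

1.202


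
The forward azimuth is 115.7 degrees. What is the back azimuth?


back azimuth = (115.7 + 180) mod 360 = 295.7 degrees

295.7 degrees


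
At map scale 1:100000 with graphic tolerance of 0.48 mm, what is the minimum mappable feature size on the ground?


ground = 0.48 mm * 100000 / 1000 = 48.0 m

48.0 m


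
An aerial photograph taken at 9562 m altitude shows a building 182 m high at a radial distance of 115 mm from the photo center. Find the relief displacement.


d = h * r / H = 182 * 115 / 9562 = 2.19 mm

2.19 mm


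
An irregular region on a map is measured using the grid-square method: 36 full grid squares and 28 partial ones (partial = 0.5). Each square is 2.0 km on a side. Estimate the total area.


effective squares = 36 + 28 * 0.5 = 50.0
area = 50.0 * 4.0 = 200.0 km^2

200.0 km^2


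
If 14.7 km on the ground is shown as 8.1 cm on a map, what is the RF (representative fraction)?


ground = 14.7 km = 1470000 cm; RF denominator = ground / map = 1470000 / 8.1 ≈ 181481; RF = 1:181481

1:181481


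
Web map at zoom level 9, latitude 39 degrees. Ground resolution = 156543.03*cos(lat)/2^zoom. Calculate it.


res = 156543.03 * cos(39) / 2^9 = 156543.03 * 0.77714596 / 512 = 237.61 m/pixel

237.61 m/pixel


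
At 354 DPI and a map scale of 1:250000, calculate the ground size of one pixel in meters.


pixel_cm = 2.54 / 354 ≈ 0.007175 cm
ground = pixel_cm * 250000 / 100 = 2.54 * 250000 / (354 * 100) = 635000 / 35400 ≈ 17.94 m

17.94 m


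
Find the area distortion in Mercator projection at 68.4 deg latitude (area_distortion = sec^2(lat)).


area_distortion = 1/cos^2(68.4) = 7.379

7.379


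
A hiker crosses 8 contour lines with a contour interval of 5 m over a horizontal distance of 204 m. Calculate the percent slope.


elevation change = 8 * 5 = 40 m
slope = 40 / 204 * 100 = 19.6%

19.6%


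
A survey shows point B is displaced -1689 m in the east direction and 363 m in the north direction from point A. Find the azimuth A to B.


az = atan2(-1689, 363) = -77.9 deg
adjusted to 0-360: 282.1 degrees

282.1 degrees


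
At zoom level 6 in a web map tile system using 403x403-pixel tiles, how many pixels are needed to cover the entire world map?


tiles per axis = 2^6 = 64
total tiles = 64^2 = 4096
pixels per axis = 64 * 403 = 25792
total pixels = 25792^2 = 665227264

665227264 pixels


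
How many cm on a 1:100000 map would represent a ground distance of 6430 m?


map_cm = 6430 * 100 / 100000 = 6.43 cm

6.43 cm


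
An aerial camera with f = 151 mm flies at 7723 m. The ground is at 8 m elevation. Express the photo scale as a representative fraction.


scale = f / (H - h) = 151 mm / 7715 m = 151 / 7715000 = 1:51093

1:51093


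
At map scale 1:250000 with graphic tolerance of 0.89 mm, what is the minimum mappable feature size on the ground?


ground = 0.89 mm * 250000 / 1000 = 222.5 m

222.5 m


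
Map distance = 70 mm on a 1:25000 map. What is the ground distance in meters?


ground = 70 mm * 25000 / 1000 = 1750.0 m

1750.0 m


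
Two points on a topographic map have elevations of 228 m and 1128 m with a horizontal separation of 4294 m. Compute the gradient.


gradient = (1128 - 228) / 4294 = 900 / 4294 = 0.2096

0.2096


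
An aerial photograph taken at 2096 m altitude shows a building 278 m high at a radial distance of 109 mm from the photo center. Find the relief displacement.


d = h * r / H = 278 * 109 / 2096 = 14.46 mm

14.46 mm


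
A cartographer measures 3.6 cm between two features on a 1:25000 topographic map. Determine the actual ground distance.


ground = 3.6 cm * 25000 / 100 = 900.0 m

900.0 m


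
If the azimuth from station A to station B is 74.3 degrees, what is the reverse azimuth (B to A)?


back azimuth = (74.3 + 180) mod 360 = 254.3 degrees

254.3 degrees


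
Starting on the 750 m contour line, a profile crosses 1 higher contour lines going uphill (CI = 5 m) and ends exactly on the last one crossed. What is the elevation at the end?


elevation = 750 + 1 * 5 = 755 m

755 m


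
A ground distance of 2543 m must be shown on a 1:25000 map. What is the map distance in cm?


map_cm = 2543 * 100 / 25000 = 10.172 cm ≈ 10.17 cm

10.17 cm


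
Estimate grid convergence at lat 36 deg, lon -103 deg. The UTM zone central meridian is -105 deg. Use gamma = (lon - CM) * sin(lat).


gamma = (-103 - -105) * sin(36) = 2 * 0.587785 = 1.176 degrees

1.176 degrees


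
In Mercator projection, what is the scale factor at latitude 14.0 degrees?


SF = 1 / cos(14.0) = 1 / 0.970296 = 1.031

1.031


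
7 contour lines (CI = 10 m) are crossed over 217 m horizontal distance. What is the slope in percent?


elevation change = 7 * 10 = 70 m
slope = 70 / 217 * 100 = 32.3%

32.3%


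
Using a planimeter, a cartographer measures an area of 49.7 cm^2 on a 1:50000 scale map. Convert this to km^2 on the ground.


ground_area = 49.7 * (50000/100)^2 = 12425000.0 m^2 = 12.425 km^2

12.425 km^2


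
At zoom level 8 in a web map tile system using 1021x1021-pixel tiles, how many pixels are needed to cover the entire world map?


tiles per axis = 2^8 = 256
total tiles = 256^2 = 65536
pixels per axis = 256 * 1021 = 261376
total pixels = 261376^2 = 68317413376

68317413376 pixels


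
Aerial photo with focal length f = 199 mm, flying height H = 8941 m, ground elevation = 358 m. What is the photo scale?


scale = f / (H - h) = 199 mm / 8583 m = 199 / 8583000 = 1:43131

1:43131


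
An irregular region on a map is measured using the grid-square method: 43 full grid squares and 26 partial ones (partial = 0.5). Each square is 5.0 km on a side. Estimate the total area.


effective squares = 43 + 26 * 0.5 = 56.0
area = 56.0 * 25.0 = 1400.0 km^2

1400.0 km^2


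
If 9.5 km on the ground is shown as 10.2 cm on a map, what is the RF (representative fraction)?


ground = 9.5 km = 950000 cm; RF denominator = ground / map = 950000 / 10.2 ≈ 93137; RF = 1:93137

1:93137


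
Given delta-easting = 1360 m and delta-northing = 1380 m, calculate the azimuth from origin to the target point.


az = atan2(1360, 1380) = 44.6 deg
adjusted to 0-360: 44.6 degrees

44.6 degrees


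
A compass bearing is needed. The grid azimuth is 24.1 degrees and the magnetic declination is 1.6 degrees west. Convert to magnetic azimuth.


magnetic azimuth = grid azimuth - declination (east +ve)
mag_az = 24.1 - -1.6 = 25.7 degrees

25.7 degrees


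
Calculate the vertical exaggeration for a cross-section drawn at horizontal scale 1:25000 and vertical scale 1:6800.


VE = horizontal_scale / vertical_scale = 25000 / 6800 ≈ 3.7

3.7x


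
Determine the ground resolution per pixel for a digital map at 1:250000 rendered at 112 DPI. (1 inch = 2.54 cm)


pixel_cm = 2.54 / 112 ≈ 0.022679 cm
ground = pixel_cm * 250000 / 100 = 2.54 * 250000 / (112 * 100) = 635000 / 11200 ≈ 56.7 m

56.7 m


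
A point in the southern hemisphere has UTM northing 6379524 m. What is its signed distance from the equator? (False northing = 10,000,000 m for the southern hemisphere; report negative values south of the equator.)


For southern: actual = 6379524 - 10000000 = -3620476 m

-3620476 m


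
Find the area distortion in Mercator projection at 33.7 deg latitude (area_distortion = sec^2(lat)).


area_distortion = 1/cos^2(33.7) = 1.445

1.445


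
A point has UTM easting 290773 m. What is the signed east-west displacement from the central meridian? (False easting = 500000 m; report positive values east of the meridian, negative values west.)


displacement = 290773 - 500000 = -209227 m

-209227 m


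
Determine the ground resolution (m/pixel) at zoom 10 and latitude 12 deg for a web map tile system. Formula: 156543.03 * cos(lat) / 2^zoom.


res = 156543.03 * cos(12) / 2^10 = 156543.03 * 0.9781476 / 1024 = 149.53 m/pixel

149.53 m/pixel


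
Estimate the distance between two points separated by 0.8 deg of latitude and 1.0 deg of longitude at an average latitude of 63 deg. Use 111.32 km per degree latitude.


dlat_km = 0.8 * 111.32 = 89.056
dlon_km = 1.0 * 111.32 * cos(63) ≈ 50.538
dist = sqrt(89.056^2 + 50.538^2) ≈ 102.4 km

102.4 km


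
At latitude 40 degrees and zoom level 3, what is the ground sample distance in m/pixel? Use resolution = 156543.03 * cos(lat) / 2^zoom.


res = 156543.03 * cos(40) / 2^3 = 156543.03 * 0.76604444 / 8 = 14989.86 m/pixel

14989.86 m/pixel


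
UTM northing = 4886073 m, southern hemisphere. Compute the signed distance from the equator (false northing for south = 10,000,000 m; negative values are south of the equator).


For southern: actual = 4886073 - 10000000 = -5113927 m

-5113927 m


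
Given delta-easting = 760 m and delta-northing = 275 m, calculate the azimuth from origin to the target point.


az = atan2(760, 275) = 70.1 deg
adjusted to 0-360: 70.1 degrees

70.1 degrees


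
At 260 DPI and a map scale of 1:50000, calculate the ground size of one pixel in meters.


pixel_cm = 2.54 / 260 ≈ 0.009769 cm
ground = pixel_cm * 50000 / 100 = 2.54 * 50000 / (260 * 100) = 127000 / 26000 ≈ 4.88 m

4.88 m


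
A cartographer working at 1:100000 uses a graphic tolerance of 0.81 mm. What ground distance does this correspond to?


ground = 0.81 mm * 100000 / 1000 = 81.0 m

81.0 m


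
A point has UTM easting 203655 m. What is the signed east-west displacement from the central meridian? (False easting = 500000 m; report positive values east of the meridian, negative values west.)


displacement = 203655 - 500000 = -296345 m

-296345 m


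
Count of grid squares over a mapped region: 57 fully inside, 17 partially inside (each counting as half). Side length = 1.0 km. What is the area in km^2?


effective squares = 57 + 17 * 0.5 = 65.5
area = 65.5 * 1.0 = 65.5 km^2

65.5 km^2


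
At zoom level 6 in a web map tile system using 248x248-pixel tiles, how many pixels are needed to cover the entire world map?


tiles per axis = 2^6 = 64
total tiles = 64^2 = 4096
pixels per axis = 64 * 248 = 15872
total pixels = 15872^2 = 251920384

251920384 pixels


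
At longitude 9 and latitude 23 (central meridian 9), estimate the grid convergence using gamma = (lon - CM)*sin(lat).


gamma = (9 - 9) * sin(23) = 0 * 0.390731 = 0.0 degrees

0.0 degrees


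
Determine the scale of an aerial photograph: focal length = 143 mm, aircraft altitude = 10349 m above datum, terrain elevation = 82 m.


scale = f / (H - h) = 143 mm / 10267 m = 143 / 10267000 = 1:71797

1:71797


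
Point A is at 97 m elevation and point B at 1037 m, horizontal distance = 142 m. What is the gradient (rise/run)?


gradient = (1037 - 97) / 142 = 940 / 142 = 6.6197

6.6197


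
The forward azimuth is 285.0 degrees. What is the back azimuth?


back azimuth = (285.0 + 180) mod 360 = 105.0 degrees

105.0 degrees


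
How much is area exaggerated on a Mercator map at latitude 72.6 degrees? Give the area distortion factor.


area_distortion = 1/cos^2(72.6) = 11.183

11.183


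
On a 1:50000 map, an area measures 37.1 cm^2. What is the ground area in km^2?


ground_area = 37.1 * (50000/100)^2 = 9275000.0 m^2 = 9.275 km^2

9.275 km^2


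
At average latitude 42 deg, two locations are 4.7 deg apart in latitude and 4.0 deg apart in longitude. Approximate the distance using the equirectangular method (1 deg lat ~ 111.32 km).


dlat_km = 4.7 * 111.32 = 523.204
dlon_km = 4.0 * 111.32 * cos(42) ≈ 330.908
dist = sqrt(523.204^2 + 330.908^2) ≈ 619.1 km

619.1 km


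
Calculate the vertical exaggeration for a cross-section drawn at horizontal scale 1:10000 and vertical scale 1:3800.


VE = horizontal_scale / vertical_scale = 10000 / 3800 ≈ 2.6

2.6x


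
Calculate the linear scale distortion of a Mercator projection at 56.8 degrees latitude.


SF = 1 / cos(56.8) = 1 / 0.547563 = 1.826

1.826


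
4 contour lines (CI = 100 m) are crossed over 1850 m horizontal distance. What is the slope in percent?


elevation change = 4 * 100 = 400 m
slope = 400 / 1850 * 100 = 21.6%

21.6%


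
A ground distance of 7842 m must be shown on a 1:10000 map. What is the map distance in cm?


map_cm = 7842 * 100 / 10000 = 78.42 cm

78.42 cm


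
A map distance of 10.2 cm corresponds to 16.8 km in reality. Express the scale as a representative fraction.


ground = 16.8 km = 1680000 cm; RF denominator = ground / map = 1680000 / 10.2 ≈ 164706; RF = 1:164706

1:164706


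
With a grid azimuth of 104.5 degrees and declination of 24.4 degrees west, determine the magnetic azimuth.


magnetic azimuth = grid azimuth - declination (east +ve)
mag_az = 104.5 - -24.4 = 128.9 degrees

128.9 degrees


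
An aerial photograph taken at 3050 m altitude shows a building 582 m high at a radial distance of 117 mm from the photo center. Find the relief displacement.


d = h * r / H = 582 * 117 / 3050 = 22.33 mm

22.33 mm


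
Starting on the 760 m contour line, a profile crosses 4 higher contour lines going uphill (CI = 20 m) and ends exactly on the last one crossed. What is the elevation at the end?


elevation = 760 + 4 * 20 = 840 m

840 m


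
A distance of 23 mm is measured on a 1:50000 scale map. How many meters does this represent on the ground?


ground = 23 mm * 50000 / 1000 = 1150.0 m

1150.0 m


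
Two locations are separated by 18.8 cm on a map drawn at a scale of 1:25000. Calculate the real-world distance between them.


ground = 18.8 cm * 25000 / 100 = 4700.0 m = 4.7 km

4.7 km


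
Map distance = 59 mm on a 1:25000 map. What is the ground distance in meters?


ground = 59 mm * 25000 / 1000 = 1475.0 m

1475.0 m


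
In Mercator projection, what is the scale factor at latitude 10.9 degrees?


SF = 1 / cos(10.9) = 1 / 0.981959 = 1.018

1.018


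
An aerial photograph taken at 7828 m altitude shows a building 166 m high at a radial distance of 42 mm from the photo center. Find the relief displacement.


d = h * r / H = 166 * 42 / 7828 = 0.89 mm

0.89 mm


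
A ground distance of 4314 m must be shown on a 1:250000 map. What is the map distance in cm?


map_cm = 4314 * 100 / 250000 = 1.7256 cm ≈ 1.73 cm

1.73 cm


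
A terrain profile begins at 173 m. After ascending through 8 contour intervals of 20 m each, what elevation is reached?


elevation = 173 + 8 * 20 = 333 m

333 m


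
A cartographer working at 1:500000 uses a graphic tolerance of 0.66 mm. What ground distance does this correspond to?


ground = 0.66 mm * 500000 / 1000 = 330.0 m

330.0 m


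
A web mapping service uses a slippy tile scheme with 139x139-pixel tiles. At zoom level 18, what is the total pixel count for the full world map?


tiles per axis = 2^18 = 262144
total tiles = 262144^2 = 68719476736
pixels per axis = 262144 * 139 = 36438016
total pixels = 36438016^2 = 1327729010016256

1327729010016256 pixels


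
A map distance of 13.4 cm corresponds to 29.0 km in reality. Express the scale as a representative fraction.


ground = 29.0 km = 2900000 cm; RF denominator = ground / map = 2900000 / 13.4 ≈ 216418; RF = 1:216418

1:216418


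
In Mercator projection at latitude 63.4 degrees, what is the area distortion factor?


area_distortion = 1/cos^2(63.4) = 4.988

4.988


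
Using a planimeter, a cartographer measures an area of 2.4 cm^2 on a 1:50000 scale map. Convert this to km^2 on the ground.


ground_area = 2.4 * (50000/100)^2 = 600000.0 m^2 = 0.6 km^2

0.6 km^2


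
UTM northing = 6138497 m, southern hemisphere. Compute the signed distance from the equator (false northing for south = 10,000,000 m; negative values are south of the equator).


For southern: actual = 6138497 - 10000000 = -3861503 m

-3861503 m


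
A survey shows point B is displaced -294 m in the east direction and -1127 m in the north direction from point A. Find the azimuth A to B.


az = atan2(-294, -1127) = -165.4 deg
adjusted to 0-360: 194.6 degrees

194.6 degrees


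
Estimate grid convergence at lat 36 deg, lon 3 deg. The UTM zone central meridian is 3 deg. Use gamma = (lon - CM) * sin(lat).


gamma = (3 - 3) * sin(36) = 0 * 0.587785 = 0.0 degrees

0.0 degrees


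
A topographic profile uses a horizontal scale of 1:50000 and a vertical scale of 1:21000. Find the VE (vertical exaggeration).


VE = horizontal_scale / vertical_scale = 50000 / 21000 ≈ 2.4

2.4x


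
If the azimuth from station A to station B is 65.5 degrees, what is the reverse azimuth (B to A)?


back azimuth = (65.5 + 180) mod 360 = 245.5 degrees

245.5 degrees


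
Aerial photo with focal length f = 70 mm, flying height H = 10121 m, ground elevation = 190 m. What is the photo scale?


scale = f / (H - h) = 70 mm / 9931 m = 70 / 9931000 = 1:141871

1:141871


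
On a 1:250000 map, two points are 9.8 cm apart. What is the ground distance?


ground = 9.8 cm * 250000 / 100 = 24500.0 m = 24.5 km

24.5 km


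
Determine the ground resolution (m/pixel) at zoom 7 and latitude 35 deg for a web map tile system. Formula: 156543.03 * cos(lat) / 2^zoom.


res = 156543.03 * cos(35) / 2^7 = 156543.03 * 0.81915204 / 128 = 1001.82 m/pixel

1001.82 m/pixel


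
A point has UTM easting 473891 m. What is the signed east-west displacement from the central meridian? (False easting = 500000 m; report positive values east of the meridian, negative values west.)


displacement = 473891 - 500000 = -26109 m

-26109 m


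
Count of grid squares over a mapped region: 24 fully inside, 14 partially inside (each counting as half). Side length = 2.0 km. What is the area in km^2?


effective squares = 24 + 14 * 0.5 = 31.0
area = 31.0 * 4.0 = 124.0 km^2

124.0 km^2


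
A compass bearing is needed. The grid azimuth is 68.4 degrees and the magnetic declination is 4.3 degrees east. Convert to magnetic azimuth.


magnetic azimuth = grid azimuth - declination (east +ve)
mag_az = 68.4 - 4.3 = 64.1 degrees

64.1 degrees


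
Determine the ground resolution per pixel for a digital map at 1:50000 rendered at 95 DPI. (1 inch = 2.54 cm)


pixel_cm = 2.54 / 95 ≈ 0.026737 cm
ground = pixel_cm * 50000 / 100 = 2.54 * 50000 / (95 * 100) = 127000 / 9500 ≈ 13.37 m

13.37 m


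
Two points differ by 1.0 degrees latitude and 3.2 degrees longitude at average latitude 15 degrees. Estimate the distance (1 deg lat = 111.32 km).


dlat_km = 1.0 * 111.32 = 111.32
dlon_km = 3.2 * 111.32 * cos(15) ≈ 344.086
dist = sqrt(111.32^2 + 344.086^2) ≈ 361.6 km

361.6 km


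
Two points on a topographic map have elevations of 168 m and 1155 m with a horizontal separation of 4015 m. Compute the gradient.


gradient = (1155 - 168) / 4015 = 987 / 4015 = 0.2458

0.2458


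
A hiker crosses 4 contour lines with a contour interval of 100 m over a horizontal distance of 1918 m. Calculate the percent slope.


elevation change = 4 * 100 = 400 m
slope = 400 / 1918 * 100 = 20.9%

20.9%


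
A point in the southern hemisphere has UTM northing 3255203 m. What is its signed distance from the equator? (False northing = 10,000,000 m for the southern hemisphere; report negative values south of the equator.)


For southern: actual = 3255203 - 10000000 = -6744797 m

-6744797 m


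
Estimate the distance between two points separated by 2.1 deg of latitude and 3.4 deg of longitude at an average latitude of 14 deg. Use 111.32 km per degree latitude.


dlat_km = 2.1 * 111.32 = 233.772
dlon_km = 3.4 * 111.32 * cos(14) ≈ 367.245
dist = sqrt(233.772^2 + 367.245^2) ≈ 435.3 km

435.3 km


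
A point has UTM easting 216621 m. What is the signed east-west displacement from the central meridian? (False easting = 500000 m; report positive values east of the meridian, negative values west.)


displacement = 216621 - 500000 = -283379 m

-283379 m


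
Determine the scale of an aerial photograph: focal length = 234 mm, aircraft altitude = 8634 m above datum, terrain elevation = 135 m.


scale = f / (H - h) = 234 mm / 8499 m = 234 / 8499000 = 1:36321

1:36321


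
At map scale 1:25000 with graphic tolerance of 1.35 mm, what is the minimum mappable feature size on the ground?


ground = 1.35 mm * 25000 / 1000 = 33.75 m

33.75 m


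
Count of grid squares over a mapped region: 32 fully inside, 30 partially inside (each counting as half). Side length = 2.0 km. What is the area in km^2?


effective squares = 32 + 30 * 0.5 = 47.0
area = 47.0 * 4.0 = 188.0 km^2

188.0 km^2


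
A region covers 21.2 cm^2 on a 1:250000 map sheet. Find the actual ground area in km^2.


ground_area = 21.2 * (250000/100)^2 = 132500000.0 m^2 = 132.5 km^2

132.5 km^2


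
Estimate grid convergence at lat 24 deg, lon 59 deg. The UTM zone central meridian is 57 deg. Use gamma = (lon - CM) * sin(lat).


gamma = (59 - 57) * sin(24) = 2 * 0.406737 = 0.813 degrees

0.813 degrees


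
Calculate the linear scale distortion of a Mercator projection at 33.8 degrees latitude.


SF = 1 / cos(33.8) = 1 / 0.830984 = 1.203

1.203


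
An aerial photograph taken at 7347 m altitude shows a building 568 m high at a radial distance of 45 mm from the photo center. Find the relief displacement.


d = h * r / H = 568 * 45 / 7347 = 3.48 mm

3.48 mm


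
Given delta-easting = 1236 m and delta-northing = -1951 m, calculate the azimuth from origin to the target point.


az = atan2(1236, -1951) = 147.6 deg
adjusted to 0-360: 147.6 degrees

147.6 degrees


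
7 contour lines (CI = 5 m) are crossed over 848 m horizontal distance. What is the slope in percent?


elevation change = 7 * 5 = 35 m
slope = 35 / 848 * 100 = 4.1%

4.1%


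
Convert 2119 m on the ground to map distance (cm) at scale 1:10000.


map_cm = 2119 * 100 / 10000 = 21.19 cm

21.19 cm


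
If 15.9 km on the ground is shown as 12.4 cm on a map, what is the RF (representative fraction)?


ground = 15.9 km = 1590000 cm; RF denominator = ground / map = 1590000 / 12.4 ≈ 128226; RF = 1:128226

1:128226


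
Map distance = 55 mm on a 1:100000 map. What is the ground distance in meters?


ground = 55 mm * 100000 / 1000 = 5500.0 m

5500.0 m
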